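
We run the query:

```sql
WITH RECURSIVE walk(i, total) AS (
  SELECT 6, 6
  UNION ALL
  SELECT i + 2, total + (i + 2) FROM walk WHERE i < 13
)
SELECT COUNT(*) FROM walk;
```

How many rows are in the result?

5

Base: i=6, total=6.
Iteration 1: 6 < 13 holds -> i = 6 + 2 = 8, total = 6 + 8 = 14.
Iteration 2: 8 < 13 holds -> i = 8 + 2 = 10, total = 14 + 10 = 24.
Iteration 3: 10 < 13 holds -> i = 10 + 2 = 12, total = 24 + 12 = 36.
Iteration 4: 12 < 13 holds -> i = 12 + 2 = 14, total = 36 + 14 = 50.
Iteration 5: 14 < 13 fails; recursion stops.
Total rows emitted: 5.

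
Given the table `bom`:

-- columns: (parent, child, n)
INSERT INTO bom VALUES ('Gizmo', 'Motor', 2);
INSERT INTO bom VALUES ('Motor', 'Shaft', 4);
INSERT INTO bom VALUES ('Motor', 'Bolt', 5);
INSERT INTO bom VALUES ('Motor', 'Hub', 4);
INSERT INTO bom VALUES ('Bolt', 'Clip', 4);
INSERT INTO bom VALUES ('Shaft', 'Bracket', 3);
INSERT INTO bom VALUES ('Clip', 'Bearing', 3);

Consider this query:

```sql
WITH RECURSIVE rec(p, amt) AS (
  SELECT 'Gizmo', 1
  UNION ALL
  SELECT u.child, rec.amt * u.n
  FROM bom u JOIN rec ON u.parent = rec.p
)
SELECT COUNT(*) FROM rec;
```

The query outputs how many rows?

Base: (Gizmo, amt=1).
Iteration 1: components of {Gizmo} -> Motor = 1*2 = 2.
Iteration 2: components of {Motor} -> Bolt = 2*5 = 10, Hub = 2*4 = 8, Shaft = 2*4 = 8.
Iteration 3: components of {Bolt,Hub,Shaft} -> Bracket = 8*3 = 24, Clip = 10*4 = 40.
Iteration 4: components of {Bracket,Clip} -> Bearing = 40*3 = 120.
Iteration 5: no further components; recursion stops.
Total rows emitted: 8.

8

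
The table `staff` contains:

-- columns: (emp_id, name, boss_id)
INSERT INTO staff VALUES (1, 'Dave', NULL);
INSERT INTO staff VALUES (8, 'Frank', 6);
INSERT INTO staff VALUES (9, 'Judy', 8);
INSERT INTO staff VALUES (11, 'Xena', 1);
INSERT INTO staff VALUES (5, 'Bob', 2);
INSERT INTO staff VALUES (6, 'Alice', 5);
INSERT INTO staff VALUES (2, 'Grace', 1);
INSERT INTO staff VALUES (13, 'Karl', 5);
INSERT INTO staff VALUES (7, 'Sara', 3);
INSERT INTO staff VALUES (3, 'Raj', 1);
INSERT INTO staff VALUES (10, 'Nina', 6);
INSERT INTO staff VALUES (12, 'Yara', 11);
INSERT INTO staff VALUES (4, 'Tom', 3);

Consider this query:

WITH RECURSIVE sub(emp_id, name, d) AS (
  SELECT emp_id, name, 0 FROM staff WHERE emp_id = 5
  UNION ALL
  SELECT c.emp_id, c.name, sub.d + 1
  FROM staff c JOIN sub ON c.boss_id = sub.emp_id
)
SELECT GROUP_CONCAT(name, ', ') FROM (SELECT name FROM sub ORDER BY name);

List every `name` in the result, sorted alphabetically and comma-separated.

Base: emp_id=5 (Bob) at d 0.
Iteration 1: rows with boss_id in {5} -> Alice (id 6, d 1), Karl (id 13, d 1).
Iteration 2: rows with boss_id in {6,13} -> Frank (id 8, d 2), Nina (id 10, d 2).
Iteration 3: rows with boss_id in {8,10} -> Judy (id 9, d 3).
Iteration 4: no rows with boss_id in {9}; recursion stops.

Alice, Bob, Frank, Judy, Karl, Nina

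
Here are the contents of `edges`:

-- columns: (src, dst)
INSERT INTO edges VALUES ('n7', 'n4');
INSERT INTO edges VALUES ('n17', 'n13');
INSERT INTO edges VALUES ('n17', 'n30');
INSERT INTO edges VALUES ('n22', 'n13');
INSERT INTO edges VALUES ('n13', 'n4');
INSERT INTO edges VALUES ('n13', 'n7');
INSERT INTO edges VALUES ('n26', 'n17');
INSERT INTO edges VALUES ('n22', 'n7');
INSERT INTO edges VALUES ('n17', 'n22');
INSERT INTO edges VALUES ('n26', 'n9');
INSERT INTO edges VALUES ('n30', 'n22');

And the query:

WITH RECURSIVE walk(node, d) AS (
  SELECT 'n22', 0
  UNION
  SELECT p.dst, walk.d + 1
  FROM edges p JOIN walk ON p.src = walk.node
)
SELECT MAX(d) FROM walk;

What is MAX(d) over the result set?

3

Base: (n22, d=0).
Iteration 1: edges from {n22} -> (n13, d=1), (n7, d=1).
Iteration 2: edges from {n13,n7} -> (n4, d=2), (n7, d=2). [UNION drops 1 duplicate row(s)]
Iteration 3: edges from {n4,n7} -> (n4, d=3).
Iteration 4: no outgoing edges from {n4}; recursion stops.
d values: 0, 1, 1, 2, 2, 3; the maximum is 3.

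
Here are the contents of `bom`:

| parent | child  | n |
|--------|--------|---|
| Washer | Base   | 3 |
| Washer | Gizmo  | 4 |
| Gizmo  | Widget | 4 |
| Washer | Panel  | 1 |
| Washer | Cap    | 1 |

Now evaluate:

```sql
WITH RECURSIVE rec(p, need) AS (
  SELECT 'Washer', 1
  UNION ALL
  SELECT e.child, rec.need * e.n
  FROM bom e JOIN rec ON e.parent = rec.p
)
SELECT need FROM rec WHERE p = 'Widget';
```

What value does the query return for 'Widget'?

Base: (Washer, need=1).
Iteration 1: components of {Washer} -> Base = 1*3 = 3, Cap = 1*1 = 1, Gizmo = 1*4 = 4, Panel = 1*1 = 1.
Iteration 2: components of {Base,Cap,Gizmo,Panel} -> Widget = 4*4 = 16.
Iteration 3: no further components; recursion stops.

16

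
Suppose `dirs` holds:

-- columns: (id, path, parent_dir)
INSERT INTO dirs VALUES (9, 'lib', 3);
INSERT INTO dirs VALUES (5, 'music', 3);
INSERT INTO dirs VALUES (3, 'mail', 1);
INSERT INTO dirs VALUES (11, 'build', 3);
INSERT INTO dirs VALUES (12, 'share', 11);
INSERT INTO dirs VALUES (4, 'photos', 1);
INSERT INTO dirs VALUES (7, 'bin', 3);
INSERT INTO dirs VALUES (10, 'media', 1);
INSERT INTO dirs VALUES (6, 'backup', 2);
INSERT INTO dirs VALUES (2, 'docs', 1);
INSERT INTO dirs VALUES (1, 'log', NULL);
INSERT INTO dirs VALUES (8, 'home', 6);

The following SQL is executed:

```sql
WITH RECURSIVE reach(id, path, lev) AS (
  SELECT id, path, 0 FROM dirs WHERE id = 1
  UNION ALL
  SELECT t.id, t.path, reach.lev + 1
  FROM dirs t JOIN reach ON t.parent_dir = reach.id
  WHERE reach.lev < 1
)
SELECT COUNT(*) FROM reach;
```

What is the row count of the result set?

5

Base: id=1 (log) at lev 0.
Iteration 1: rows with parent_dir in {1} -> docs (id 2, lev 1), mail (id 3, lev 1), photos (id 4, lev 1), media (id 10, lev 1).
Iteration 2: lev < 1 fails for all current rows; recursion stops.
Total rows emitted: 5.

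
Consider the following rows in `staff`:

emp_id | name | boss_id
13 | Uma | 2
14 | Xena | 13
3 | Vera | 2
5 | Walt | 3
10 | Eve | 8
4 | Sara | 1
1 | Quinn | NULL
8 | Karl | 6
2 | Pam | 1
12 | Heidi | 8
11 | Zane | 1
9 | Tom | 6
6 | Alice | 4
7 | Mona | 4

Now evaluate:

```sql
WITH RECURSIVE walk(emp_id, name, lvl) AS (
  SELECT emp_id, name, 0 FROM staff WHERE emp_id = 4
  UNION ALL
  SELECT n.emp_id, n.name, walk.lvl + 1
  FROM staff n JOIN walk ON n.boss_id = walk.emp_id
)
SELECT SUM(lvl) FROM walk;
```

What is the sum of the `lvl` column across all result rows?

12

Base: emp_id=4 (Sara) at lvl 0.
Iteration 1: rows with boss_id in {4} -> Alice (id 6, lvl 1), Mona (id 7, lvl 1).
Iteration 2: rows with boss_id in {6,7} -> Karl (id 8, lvl 2), Tom (id 9, lvl 2).
Iteration 3: rows with boss_id in {8,9} -> Eve (id 10, lvl 3), Heidi (id 12, lvl 3).
Iteration 4: no rows with boss_id in {10,12}; recursion stops.
SUM(lvl) = 0 + 1 + 1 + 2 + 2 + 3 + 3 = 12.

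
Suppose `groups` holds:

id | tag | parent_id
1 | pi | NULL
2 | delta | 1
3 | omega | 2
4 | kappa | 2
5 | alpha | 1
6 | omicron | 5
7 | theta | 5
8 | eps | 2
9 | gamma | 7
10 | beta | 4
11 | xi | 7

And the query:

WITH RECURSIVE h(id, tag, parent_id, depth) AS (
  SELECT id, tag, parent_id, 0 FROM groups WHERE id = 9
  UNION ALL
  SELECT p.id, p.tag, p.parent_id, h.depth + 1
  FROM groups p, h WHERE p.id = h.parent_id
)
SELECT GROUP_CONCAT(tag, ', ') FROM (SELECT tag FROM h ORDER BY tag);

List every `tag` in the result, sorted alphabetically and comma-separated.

alpha, gamma, pi, theta

Base: id=9 (gamma), parent_id=7, depth 0.
Iteration 1: join on id=7 -> theta (id 7, parent_id=5, depth 1).
Iteration 2: join on id=5 -> alpha (id 5, parent_id=1, depth 2).
Iteration 3: join on id=1 -> pi (id 1, parent_id=NULL, depth 3).
Iteration 4: parent_id is NULL; no match; recursion stops.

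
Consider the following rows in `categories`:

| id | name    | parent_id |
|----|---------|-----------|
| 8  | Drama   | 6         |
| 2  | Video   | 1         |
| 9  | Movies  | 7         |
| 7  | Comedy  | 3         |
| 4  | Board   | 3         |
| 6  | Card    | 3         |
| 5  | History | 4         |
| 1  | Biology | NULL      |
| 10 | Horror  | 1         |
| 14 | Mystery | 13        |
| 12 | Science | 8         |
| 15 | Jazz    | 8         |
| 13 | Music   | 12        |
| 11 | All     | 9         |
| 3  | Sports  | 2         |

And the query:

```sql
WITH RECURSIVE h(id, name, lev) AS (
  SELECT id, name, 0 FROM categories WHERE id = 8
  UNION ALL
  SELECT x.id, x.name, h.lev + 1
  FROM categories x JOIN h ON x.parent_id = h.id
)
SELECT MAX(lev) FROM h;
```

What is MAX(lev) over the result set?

3

Base: id=8 (Drama) at lev 0.
Iteration 1: rows with parent_id in {8} -> Science (id 12, lev 1), Jazz (id 15, lev 1).
Iteration 2: rows with parent_id in {12,15} -> Music (id 13, lev 2).
Iteration 3: rows with parent_id in {13} -> Mystery (id 14, lev 3).
Iteration 4: no rows with parent_id in {14}; recursion stops.
lev values: 0, 1, 1, 2, 3; the maximum is 3.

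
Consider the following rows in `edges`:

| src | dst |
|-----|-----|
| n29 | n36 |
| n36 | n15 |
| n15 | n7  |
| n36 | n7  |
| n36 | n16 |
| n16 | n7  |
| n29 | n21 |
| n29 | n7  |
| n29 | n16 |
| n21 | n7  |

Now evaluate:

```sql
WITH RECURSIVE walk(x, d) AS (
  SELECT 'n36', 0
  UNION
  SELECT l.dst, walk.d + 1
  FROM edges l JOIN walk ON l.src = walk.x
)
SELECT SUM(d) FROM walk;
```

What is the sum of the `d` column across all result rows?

Base: (n36, d=0).
Iteration 1: edges from {n36} -> (n15, d=1), (n16, d=1), (n7, d=1).
Iteration 2: edges from {n15,n16,n7} -> (n7, d=2). [UNION drops 1 duplicate row(s)]
Iteration 3: no outgoing edges from {n7}; recursion stops.
SUM(d) = 0 + 1 + 1 + 1 + 2 = 5.

5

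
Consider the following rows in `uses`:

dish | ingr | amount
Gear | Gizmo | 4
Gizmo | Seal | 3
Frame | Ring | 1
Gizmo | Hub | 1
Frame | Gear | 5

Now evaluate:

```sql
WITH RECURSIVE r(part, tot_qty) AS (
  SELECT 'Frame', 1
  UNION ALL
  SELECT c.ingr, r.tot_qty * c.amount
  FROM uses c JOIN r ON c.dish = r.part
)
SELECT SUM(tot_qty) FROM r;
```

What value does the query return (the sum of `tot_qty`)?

Base: (Frame, tot_qty=1).
Iteration 1: components of {Frame} -> Gear = 1*5 = 5, Ring = 1*1 = 1.
Iteration 2: components of {Gear,Ring} -> Gizmo = 5*4 = 20.
Iteration 3: components of {Gizmo} -> Hub = 20*1 = 20, Seal = 20*3 = 60.
Iteration 4: no further components; recursion stops.
SUM(tot_qty) = 1 + 1 + 5 + 20 + 20 + 60 = 107.

107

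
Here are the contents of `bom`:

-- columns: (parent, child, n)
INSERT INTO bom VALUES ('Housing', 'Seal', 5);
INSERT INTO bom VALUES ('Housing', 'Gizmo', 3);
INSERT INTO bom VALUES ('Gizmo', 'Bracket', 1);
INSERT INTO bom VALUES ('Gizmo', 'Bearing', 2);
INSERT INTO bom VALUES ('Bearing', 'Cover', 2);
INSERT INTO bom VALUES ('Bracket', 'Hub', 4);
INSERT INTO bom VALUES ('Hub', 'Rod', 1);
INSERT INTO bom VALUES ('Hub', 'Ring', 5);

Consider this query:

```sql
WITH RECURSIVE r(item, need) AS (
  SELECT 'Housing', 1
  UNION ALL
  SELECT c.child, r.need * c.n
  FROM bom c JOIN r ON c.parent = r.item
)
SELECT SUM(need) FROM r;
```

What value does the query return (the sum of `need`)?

Base: (Housing, need=1).
Iteration 1: components of {Housing} -> Gizmo = 1*3 = 3, Seal = 1*5 = 5.
Iteration 2: components of {Gizmo,Seal} -> Bearing = 3*2 = 6, Bracket = 3*1 = 3.
Iteration 3: components of {Bearing,Bracket} -> Cover = 6*2 = 12, Hub = 3*4 = 12.
Iteration 4: components of {Cover,Hub} -> Ring = 12*5 = 60, Rod = 12*1 = 12.
Iteration 5: no further components; recursion stops.
SUM(need) = 1 + 5 + 3 + 3 + 6 + 12 + 12 + 12 + 60 = 114.

114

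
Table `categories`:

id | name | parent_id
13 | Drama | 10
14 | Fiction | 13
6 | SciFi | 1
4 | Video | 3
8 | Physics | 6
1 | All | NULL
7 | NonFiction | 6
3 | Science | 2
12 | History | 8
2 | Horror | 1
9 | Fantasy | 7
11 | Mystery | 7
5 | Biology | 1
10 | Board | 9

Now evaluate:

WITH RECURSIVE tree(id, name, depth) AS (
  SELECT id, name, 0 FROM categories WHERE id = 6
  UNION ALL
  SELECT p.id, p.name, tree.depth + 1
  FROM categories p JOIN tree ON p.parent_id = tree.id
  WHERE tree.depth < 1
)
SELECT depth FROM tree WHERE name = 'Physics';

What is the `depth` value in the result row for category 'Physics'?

1

Base: id=6 (SciFi) at depth 0.
Iteration 1: rows with parent_id in {6} -> NonFiction (id 7, depth 1), Physics (id 8, depth 1).
Iteration 2: depth < 1 fails for all current rows; recursion stops.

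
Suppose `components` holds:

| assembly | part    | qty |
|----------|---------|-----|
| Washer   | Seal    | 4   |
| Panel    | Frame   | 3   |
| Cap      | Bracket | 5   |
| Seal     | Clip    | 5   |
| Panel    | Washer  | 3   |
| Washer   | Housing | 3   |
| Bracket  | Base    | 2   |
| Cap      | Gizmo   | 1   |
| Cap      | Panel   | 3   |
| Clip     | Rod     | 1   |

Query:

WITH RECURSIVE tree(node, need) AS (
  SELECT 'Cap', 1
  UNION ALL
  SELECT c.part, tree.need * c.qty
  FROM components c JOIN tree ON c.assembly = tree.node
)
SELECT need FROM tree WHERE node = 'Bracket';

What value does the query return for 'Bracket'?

5

Base: (Cap, need=1).
Iteration 1: components of {Cap} -> Bracket = 1*5 = 5, Gizmo = 1*1 = 1, Panel = 1*3 = 3.
Iteration 2: components of {Bracket,Gizmo,Panel} -> Base = 5*2 = 10, Frame = 3*3 = 9, Washer = 3*3 = 9.
Iteration 3: components of {Base,Frame,Washer} -> Housing = 9*3 = 27, Seal = 9*4 = 36.
Iteration 4: components of {Housing,Seal} -> Clip = 36*5 = 180.
Iteration 5: components of {Clip} -> Rod = 180*1 = 180.
Iteration 6: no further components; recursion stops.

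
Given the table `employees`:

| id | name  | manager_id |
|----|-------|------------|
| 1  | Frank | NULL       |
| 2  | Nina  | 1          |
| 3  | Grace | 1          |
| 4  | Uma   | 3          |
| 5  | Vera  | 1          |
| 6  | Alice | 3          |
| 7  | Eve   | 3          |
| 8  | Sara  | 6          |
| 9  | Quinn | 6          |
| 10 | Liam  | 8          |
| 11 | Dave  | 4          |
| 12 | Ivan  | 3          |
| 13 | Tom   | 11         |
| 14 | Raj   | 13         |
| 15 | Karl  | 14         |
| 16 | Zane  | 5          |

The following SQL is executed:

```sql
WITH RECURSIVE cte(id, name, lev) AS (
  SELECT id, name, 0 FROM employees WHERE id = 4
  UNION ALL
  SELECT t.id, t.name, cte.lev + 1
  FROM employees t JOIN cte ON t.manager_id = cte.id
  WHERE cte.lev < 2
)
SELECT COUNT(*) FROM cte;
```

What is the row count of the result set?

Base: id=4 (Uma) at lev 0.
Iteration 1: rows with manager_id in {4} -> Dave (id 11, lev 1).
Iteration 2: rows with manager_id in {11} -> Tom (id 13, lev 2).
Iteration 3: lev < 2 fails for all current rows; recursion stops.
Total rows emitted: 3.

3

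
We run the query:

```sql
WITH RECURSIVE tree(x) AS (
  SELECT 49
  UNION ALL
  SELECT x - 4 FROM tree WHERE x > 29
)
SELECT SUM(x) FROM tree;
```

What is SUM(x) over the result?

Base: x=49.
Iteration 1: 49 > 29 holds -> x = 49 - 4 = 45.
Iteration 2: 45 > 29 holds -> x = 45 - 4 = 41.
Iteration 3: 41 > 29 holds -> x = 41 - 4 = 37.
Iteration 4: 37 > 29 holds -> x = 37 - 4 = 33.
Iteration 5: 33 > 29 holds -> x = 33 - 4 = 29.
Iteration 6: 29 > 29 fails; recursion stops.
SUM(x) = 49 + 45 + 41 + 37 + 33 + 29 = 234.

234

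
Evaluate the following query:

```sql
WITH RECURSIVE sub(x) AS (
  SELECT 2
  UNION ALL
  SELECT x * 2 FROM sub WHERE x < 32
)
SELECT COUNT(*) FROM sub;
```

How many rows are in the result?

5

Base: x=2.
Iteration 1: 2 < 32 holds -> x = 2 * 2 = 4.
Iteration 2: 4 < 32 holds -> x = 4 * 2 = 8.
Iteration 3: 8 < 32 holds -> x = 8 * 2 = 16.
Iteration 4: 16 < 32 holds -> x = 16 * 2 = 32.
Iteration 5: 32 < 32 fails; recursion stops.
Total rows emitted: 5.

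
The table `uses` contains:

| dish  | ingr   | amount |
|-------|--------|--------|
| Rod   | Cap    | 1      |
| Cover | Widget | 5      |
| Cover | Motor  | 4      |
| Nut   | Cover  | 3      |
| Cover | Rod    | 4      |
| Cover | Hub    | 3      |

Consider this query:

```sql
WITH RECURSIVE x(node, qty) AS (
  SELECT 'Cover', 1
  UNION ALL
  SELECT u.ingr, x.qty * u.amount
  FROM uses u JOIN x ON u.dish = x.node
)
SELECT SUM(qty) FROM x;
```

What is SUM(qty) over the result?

Base: (Cover, qty=1).
Iteration 1: components of {Cover} -> Hub = 1*3 = 3, Motor = 1*4 = 4, Rod = 1*4 = 4, Widget = 1*5 = 5.
Iteration 2: components of {Hub,Motor,Rod,Widget} -> Cap = 4*1 = 4.
Iteration 3: no further components; recursion stops.
SUM(qty) = 1 + 3 + 5 + 4 + 4 + 4 = 21.

21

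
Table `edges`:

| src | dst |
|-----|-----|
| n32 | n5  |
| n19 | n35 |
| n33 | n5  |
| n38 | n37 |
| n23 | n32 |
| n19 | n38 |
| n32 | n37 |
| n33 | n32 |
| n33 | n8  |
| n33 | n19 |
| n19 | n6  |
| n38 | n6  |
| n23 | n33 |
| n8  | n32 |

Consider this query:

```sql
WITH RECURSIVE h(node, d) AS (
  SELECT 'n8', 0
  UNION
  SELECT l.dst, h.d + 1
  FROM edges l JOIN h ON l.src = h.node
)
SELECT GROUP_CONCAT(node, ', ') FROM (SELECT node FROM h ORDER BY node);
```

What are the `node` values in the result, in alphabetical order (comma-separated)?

n32, n37, n5, n8

Base: (n8, d=0).
Iteration 1: edges from {n8} -> (n32, d=1).
Iteration 2: edges from {n32} -> (n37, d=2), (n5, d=2).
Iteration 3: no outgoing edges from {n37,n5}; recursion stops.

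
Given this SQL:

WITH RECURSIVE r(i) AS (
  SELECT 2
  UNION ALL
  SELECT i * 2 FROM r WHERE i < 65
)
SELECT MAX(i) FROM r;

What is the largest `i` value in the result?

128

Base: i=2.
Iteration 1: 2 < 65 holds -> i = 2 * 2 = 4.
Iteration 2: 4 < 65 holds -> i = 4 * 2 = 8.
Iteration 3: 8 < 65 holds -> i = 8 * 2 = 16.
Iteration 4: 16 < 65 holds -> i = 16 * 2 = 32.
Iteration 5: 32 < 65 holds -> i = 32 * 2 = 64.
Iteration 6: 64 < 65 holds -> i = 64 * 2 = 128.
Iteration 7: 128 < 65 fails; recursion stops.
i values: 2, 4, 8, 16, 32, 64, 128; the maximum is 128.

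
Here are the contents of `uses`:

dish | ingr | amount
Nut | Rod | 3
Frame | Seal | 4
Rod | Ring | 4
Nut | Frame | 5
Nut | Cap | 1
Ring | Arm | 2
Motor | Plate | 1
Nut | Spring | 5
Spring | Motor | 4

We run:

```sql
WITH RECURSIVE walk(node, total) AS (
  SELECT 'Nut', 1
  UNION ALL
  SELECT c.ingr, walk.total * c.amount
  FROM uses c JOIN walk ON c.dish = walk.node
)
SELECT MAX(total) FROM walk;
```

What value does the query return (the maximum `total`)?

Base: (Nut, total=1).
Iteration 1: components of {Nut} -> Cap = 1*1 = 1, Frame = 1*5 = 5, Rod = 1*3 = 3, Spring = 1*5 = 5.
Iteration 2: components of {Cap,Frame,Rod,Spring} -> Motor = 5*4 = 20, Ring = 3*4 = 12, Seal = 5*4 = 20.
Iteration 3: components of {Motor,Ring,Seal} -> Arm = 12*2 = 24, Plate = 20*1 = 20.
Iteration 4: no further components; recursion stops.
total values: 1, 5, 1, 3, 5, 20, 12, 20, 20, 24; the maximum is 24.

24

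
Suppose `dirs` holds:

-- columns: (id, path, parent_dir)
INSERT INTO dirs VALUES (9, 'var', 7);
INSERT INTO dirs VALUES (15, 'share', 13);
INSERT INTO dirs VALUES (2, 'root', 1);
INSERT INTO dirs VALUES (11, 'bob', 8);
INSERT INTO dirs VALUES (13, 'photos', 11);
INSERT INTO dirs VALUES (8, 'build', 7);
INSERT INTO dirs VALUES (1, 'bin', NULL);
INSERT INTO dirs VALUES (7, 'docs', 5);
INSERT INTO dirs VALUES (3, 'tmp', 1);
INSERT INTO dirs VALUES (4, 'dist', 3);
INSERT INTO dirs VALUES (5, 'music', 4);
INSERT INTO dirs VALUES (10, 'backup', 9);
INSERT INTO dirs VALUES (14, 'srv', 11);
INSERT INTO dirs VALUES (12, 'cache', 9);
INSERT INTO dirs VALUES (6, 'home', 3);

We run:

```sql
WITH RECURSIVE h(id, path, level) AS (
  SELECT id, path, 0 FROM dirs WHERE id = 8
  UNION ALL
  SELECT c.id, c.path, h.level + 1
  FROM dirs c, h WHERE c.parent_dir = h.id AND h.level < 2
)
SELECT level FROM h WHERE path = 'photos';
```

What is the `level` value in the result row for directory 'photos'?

Base: id=8 (build) at level 0.
Iteration 1: rows with parent_dir in {8} -> bob (id 11, level 1).
Iteration 2: rows with parent_dir in {11} -> photos (id 13, level 2), srv (id 14, level 2).
Iteration 3: level < 2 fails for all current rows; recursion stops.

2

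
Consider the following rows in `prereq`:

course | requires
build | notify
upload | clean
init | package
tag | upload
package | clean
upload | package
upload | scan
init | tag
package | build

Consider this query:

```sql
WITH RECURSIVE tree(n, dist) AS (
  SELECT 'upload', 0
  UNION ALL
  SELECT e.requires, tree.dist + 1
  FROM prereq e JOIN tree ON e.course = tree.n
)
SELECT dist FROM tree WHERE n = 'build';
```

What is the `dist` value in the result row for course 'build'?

Base: (upload, dist=0).
Iteration 1: edges from {upload} -> (clean, dist=1), (package, dist=1), (scan, dist=1).
Iteration 2: edges from {clean,package,scan} -> (build, dist=2), (clean, dist=2).
Iteration 3: edges from {build,clean} -> (notify, dist=3).
Iteration 4: no outgoing edges from {notify}; recursion stops.

2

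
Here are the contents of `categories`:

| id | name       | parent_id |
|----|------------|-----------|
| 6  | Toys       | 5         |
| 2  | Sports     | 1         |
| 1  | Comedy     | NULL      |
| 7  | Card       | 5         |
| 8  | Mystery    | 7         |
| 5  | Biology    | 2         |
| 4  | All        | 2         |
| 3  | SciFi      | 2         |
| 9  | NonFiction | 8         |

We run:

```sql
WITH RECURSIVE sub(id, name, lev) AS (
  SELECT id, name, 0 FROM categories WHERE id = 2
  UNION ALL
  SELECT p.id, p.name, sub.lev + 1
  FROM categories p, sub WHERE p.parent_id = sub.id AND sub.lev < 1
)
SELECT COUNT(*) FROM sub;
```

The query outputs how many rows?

Base: id=2 (Sports) at lev 0.
Iteration 1: rows with parent_id in {2} -> SciFi (id 3, lev 1), All (id 4, lev 1), Biology (id 5, lev 1).
Iteration 2: lev < 1 fails for all current rows; recursion stops.
Total rows emitted: 4.

4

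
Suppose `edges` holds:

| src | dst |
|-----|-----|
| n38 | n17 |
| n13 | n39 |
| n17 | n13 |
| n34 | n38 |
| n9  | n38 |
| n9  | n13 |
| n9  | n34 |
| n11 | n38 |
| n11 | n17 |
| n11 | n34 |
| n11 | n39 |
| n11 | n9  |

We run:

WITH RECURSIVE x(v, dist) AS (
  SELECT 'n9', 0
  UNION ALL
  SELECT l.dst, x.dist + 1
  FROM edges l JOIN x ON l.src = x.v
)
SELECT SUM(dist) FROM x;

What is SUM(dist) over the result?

Base: (n9, dist=0).
Iteration 1: edges from {n9} -> (n13, dist=1), (n34, dist=1), (n38, dist=1).
Iteration 2: edges from {n13,n34,n38} -> (n17, dist=2), (n38, dist=2), (n39, dist=2).
Iteration 3: edges from {n17,n38,n39} -> (n13, dist=3), (n17, dist=3).
Iteration 4: edges from {n13,n17} -> (n13, dist=4), (n39, dist=4).
Iteration 5: edges from {n13,n39} -> (n39, dist=5).
Iteration 6: no outgoing edges from {n39}; recursion stops.
SUM(dist) = 0 + 1 + 1 + 1 + 2 + 2 + 2 + 3 + 3 + 4 + 4 + 5 = 28.

28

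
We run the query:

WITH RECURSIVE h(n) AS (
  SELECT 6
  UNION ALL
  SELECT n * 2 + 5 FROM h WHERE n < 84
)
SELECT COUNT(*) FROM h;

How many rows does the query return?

Base: n=6.
Iteration 1: 6 < 84 holds -> n = 6 * 2 + 5 = 17.
Iteration 2: 17 < 84 holds -> n = 17 * 2 + 5 = 39.
Iteration 3: 39 < 84 holds -> n = 39 * 2 + 5 = 83.
Iteration 4: 83 < 84 holds -> n = 83 * 2 + 5 = 171.
Iteration 5: 171 < 84 fails; recursion stops.
Total rows emitted: 5.

5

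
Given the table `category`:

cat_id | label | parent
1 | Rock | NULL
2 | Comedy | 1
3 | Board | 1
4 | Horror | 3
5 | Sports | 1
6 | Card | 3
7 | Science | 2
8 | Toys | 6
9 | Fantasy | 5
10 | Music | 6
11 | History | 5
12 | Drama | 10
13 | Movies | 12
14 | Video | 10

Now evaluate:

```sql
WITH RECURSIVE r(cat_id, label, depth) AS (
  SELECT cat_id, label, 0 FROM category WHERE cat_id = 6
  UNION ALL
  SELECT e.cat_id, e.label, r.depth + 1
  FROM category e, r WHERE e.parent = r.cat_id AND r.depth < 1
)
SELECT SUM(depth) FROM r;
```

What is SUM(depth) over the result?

Base: cat_id=6 (Card) at depth 0.
Iteration 1: rows with parent in {6} -> Toys (id 8, depth 1), Music (id 10, depth 1).
Iteration 2: depth < 1 fails for all current rows; recursion stops.
SUM(depth) = 0 + 1 + 1 = 2.

2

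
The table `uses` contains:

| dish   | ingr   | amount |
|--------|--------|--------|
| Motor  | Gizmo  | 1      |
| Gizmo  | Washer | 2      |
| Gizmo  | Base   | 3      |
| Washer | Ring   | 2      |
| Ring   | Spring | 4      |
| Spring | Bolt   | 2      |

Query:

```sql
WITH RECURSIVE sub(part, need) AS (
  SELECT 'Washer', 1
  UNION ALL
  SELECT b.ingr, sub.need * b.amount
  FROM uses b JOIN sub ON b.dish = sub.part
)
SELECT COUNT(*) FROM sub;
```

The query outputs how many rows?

4

Base: (Washer, need=1).
Iteration 1: components of {Washer} -> Ring = 1*2 = 2.
Iteration 2: components of {Ring} -> Spring = 2*4 = 8.
Iteration 3: components of {Spring} -> Bolt = 8*2 = 16.
Iteration 4: no further components; recursion stops.
Total rows emitted: 4.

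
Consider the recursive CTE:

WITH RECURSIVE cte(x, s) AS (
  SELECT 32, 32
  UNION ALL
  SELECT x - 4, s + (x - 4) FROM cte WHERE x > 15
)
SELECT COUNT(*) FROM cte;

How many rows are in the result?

Base: x=32, s=32.
Iteration 1: 32 > 15 holds -> x = 32 - 4 = 28, s = 32 + 28 = 60.
Iteration 2: 28 > 15 holds -> x = 28 - 4 = 24, s = 60 + 24 = 84.
Iteration 3: 24 > 15 holds -> x = 24 - 4 = 20, s = 84 + 20 = 104.
Iteration 4: 20 > 15 holds -> x = 20 - 4 = 16, s = 104 + 16 = 120.
Iteration 5: 16 > 15 holds -> x = 16 - 4 = 12, s = 120 + 12 = 132.
Iteration 6: 12 > 15 fails; recursion stops.
Total rows emitted: 6.

6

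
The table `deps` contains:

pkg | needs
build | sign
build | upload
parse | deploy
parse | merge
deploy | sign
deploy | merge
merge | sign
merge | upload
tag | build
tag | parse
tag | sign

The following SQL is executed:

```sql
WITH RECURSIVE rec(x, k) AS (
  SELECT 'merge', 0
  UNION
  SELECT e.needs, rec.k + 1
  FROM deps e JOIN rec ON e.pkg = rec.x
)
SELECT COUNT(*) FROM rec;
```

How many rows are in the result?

3

Base: (merge, k=0).
Iteration 1: edges from {merge} -> (sign, k=1), (upload, k=1).
Iteration 2: no outgoing edges from {sign,upload}; recursion stops.
Total rows emitted: 3.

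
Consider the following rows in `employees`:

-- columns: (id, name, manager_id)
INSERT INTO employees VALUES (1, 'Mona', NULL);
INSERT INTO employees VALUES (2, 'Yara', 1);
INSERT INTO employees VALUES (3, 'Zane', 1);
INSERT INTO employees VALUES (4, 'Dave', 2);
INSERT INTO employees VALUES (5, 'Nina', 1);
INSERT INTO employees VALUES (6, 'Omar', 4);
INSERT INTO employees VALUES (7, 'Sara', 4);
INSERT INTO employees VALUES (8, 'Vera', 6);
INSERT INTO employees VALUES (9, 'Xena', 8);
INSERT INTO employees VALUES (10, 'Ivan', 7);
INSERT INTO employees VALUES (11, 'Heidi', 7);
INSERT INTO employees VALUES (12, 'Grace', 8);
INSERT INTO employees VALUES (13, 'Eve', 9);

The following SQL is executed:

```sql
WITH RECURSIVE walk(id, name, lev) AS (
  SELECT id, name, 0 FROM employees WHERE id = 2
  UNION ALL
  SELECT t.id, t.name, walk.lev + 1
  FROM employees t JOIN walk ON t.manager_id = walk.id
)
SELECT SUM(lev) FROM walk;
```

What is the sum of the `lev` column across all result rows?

Base: id=2 (Yara) at lev 0.
Iteration 1: rows with manager_id in {2} -> Dave (id 4, lev 1).
Iteration 2: rows with manager_id in {4} -> Omar (id 6, lev 2), Sara (id 7, lev 2).
Iteration 3: rows with manager_id in {6,7} -> Vera (id 8, lev 3), Ivan (id 10, lev 3), Heidi (id 11, lev 3).
Iteration 4: rows with manager_id in {8,10,11} -> Xena (id 9, lev 4), Grace (id 12, lev 4).
Iteration 5: rows with manager_id in {9,12} -> Eve (id 13, lev 5).
Iteration 6: no rows with manager_id in {13}; recursion stops.
SUM(lev) = 0 + 1 + 2 + 2 + 3 + 3 + 3 + 4 + 4 + 5 = 27.

27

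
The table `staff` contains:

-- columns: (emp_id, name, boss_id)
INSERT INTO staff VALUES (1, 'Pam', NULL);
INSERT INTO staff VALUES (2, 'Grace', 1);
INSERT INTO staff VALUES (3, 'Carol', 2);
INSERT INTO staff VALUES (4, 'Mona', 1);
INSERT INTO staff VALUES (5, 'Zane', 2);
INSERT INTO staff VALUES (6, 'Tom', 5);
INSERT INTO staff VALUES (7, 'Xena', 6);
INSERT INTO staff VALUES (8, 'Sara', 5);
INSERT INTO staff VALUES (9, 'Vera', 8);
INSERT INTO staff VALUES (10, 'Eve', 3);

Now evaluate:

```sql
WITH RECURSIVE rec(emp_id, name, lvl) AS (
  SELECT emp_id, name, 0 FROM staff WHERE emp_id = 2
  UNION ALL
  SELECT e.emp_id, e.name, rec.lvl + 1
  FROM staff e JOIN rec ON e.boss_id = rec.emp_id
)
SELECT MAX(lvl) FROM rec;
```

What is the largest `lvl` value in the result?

Base: emp_id=2 (Grace) at lvl 0.
Iteration 1: rows with boss_id in {2} -> Carol (id 3, lvl 1), Zane (id 5, lvl 1).
Iteration 2: rows with boss_id in {3,5} -> Tom (id 6, lvl 2), Sara (id 8, lvl 2), Eve (id 10, lvl 2).
Iteration 3: rows with boss_id in {6,8,10} -> Xena (id 7, lvl 3), Vera (id 9, lvl 3).
Iteration 4: no rows with boss_id in {7,9}; recursion stops.
lvl values: 0, 1, 1, 2, 2, 2, 3, 3; the maximum is 3.

3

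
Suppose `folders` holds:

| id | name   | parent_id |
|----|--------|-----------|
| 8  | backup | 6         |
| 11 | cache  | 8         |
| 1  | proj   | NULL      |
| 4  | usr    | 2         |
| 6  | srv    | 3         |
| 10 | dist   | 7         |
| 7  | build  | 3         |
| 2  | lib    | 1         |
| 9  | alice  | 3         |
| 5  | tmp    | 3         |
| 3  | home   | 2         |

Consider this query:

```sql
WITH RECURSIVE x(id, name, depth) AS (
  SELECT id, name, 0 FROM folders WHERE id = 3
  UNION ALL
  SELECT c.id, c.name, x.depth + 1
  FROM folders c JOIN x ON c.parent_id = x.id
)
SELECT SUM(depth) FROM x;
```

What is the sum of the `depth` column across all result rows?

11

Base: id=3 (home) at depth 0.
Iteration 1: rows with parent_id in {3} -> tmp (id 5, depth 1), srv (id 6, depth 1), build (id 7, depth 1), alice (id 9, depth 1).
Iteration 2: rows with parent_id in {5,6,7,9} -> backup (id 8, depth 2), dist (id 10, depth 2).
Iteration 3: rows with parent_id in {8,10} -> cache (id 11, depth 3).
Iteration 4: no rows with parent_id in {11}; recursion stops.
SUM(depth) = 0 + 1 + 1 + 1 + 1 + 2 + 2 + 3 = 11.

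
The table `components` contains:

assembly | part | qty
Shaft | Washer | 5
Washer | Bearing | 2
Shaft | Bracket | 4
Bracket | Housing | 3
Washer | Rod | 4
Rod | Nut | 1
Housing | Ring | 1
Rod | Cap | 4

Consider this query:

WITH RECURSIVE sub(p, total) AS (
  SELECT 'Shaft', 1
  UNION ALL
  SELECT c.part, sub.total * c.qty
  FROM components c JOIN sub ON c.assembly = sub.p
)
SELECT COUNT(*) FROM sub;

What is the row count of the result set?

9

Base: (Shaft, total=1).
Iteration 1: components of {Shaft} -> Bracket = 1*4 = 4, Washer = 1*5 = 5.
Iteration 2: components of {Bracket,Washer} -> Bearing = 5*2 = 10, Housing = 4*3 = 12, Rod = 5*4 = 20.
Iteration 3: components of {Bearing,Housing,Rod} -> Cap = 20*4 = 80, Nut = 20*1 = 20, Ring = 12*1 = 12.
Iteration 4: no further components; recursion stops.
Total rows emitted: 9.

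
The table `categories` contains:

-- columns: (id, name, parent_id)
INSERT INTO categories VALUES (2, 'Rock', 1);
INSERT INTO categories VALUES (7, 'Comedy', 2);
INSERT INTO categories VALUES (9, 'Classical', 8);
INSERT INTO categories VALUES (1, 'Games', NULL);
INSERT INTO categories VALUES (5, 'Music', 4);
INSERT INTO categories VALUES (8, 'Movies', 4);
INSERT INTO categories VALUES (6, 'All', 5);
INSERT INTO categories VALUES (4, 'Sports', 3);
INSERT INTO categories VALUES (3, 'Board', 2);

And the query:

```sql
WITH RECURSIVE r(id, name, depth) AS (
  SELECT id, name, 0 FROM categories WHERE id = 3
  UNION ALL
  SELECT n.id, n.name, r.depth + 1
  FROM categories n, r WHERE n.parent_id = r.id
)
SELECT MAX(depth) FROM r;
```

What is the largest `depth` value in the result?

3

Base: id=3 (Board) at depth 0.
Iteration 1: rows with parent_id in {3} -> Sports (id 4, depth 1).
Iteration 2: rows with parent_id in {4} -> Music (id 5, depth 2), Movies (id 8, depth 2).
Iteration 3: rows with parent_id in {5,8} -> All (id 6, depth 3), Classical (id 9, depth 3).
Iteration 4: no rows with parent_id in {6,9}; recursion stops.
depth values: 0, 1, 2, 2, 3, 3; the maximum is 3.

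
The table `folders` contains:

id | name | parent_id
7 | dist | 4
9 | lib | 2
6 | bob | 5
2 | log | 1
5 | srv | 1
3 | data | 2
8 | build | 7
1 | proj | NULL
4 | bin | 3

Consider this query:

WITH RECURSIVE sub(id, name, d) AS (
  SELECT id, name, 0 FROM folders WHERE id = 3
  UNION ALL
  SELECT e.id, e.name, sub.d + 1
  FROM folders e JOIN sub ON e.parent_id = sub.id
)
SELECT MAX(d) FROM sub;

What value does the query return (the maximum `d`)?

3

Base: id=3 (data) at d 0.
Iteration 1: rows with parent_id in {3} -> bin (id 4, d 1).
Iteration 2: rows with parent_id in {4} -> dist (id 7, d 2).
Iteration 3: rows with parent_id in {7} -> build (id 8, d 3).
Iteration 4: no rows with parent_id in {8}; recursion stops.
d values: 0, 1, 2, 3; the maximum is 3.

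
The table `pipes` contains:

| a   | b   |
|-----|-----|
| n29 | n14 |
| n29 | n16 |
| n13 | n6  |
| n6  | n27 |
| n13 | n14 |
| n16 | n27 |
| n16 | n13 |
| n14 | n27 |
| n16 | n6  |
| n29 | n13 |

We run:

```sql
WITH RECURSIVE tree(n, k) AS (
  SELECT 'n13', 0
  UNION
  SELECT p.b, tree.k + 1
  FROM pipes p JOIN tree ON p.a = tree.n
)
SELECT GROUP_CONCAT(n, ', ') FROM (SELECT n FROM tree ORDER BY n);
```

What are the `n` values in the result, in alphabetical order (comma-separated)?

Base: (n13, k=0).
Iteration 1: edges from {n13} -> (n14, k=1), (n6, k=1).
Iteration 2: edges from {n14,n6} -> (n27, k=2). [UNION drops 1 duplicate row(s)]
Iteration 3: no outgoing edges from {n27}; recursion stops.

n13, n14, n27, n6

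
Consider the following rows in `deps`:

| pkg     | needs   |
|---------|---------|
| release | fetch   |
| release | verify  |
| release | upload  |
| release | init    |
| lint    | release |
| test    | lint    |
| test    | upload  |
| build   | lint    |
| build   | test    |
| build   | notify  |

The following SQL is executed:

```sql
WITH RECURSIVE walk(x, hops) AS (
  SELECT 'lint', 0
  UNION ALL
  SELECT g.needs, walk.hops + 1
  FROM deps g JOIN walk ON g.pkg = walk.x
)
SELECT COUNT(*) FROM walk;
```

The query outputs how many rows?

6

Base: (lint, hops=0).
Iteration 1: edges from {lint} -> (release, hops=1).
Iteration 2: edges from {release} -> (fetch, hops=2), (init, hops=2), (upload, hops=2), (verify, hops=2).
Iteration 3: no outgoing edges from {fetch,init,upload,verify}; recursion stops.
Total rows emitted: 6.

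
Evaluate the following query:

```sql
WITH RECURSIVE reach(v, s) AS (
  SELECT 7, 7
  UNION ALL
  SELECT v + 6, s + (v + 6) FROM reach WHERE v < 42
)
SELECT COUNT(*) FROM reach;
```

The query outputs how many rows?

7

Base: v=7, s=7.
Iteration 1: 7 < 42 holds -> v = 7 + 6 = 13, s = 7 + 13 = 20.
Iteration 2: 13 < 42 holds -> v = 13 + 6 = 19, s = 20 + 19 = 39.
Iteration 3: 19 < 42 holds -> v = 19 + 6 = 25, s = 39 + 25 = 64.
Iteration 4: 25 < 42 holds -> v = 25 + 6 = 31, s = 64 + 31 = 95.
Iteration 5: 31 < 42 holds -> v = 31 + 6 = 37, s = 95 + 37 = 132.
Iteration 6: 37 < 42 holds -> v = 37 + 6 = 43, s = 132 + 43 = 175.
Iteration 7: 43 < 42 fails; recursion stops.
Total rows emitted: 7.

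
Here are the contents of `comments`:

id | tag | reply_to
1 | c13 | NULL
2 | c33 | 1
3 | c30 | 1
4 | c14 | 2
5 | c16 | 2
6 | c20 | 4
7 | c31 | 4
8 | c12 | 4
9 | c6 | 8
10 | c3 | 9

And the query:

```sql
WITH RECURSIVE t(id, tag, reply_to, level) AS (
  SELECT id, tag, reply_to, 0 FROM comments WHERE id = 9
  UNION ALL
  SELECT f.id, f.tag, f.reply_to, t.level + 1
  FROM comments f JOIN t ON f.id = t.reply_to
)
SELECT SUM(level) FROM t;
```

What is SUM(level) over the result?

Base: id=9 (c6), reply_to=8, level 0.
Iteration 1: join on id=8 -> c12 (id 8, reply_to=4, level 1).
Iteration 2: join on id=4 -> c14 (id 4, reply_to=2, level 2).
Iteration 3: join on id=2 -> c33 (id 2, reply_to=1, level 3).
Iteration 4: join on id=1 -> c13 (id 1, reply_to=NULL, level 4).
Iteration 5: reply_to is NULL; no match; recursion stops.
SUM(level) = 0 + 1 + 2 + 3 + 4 = 10.

10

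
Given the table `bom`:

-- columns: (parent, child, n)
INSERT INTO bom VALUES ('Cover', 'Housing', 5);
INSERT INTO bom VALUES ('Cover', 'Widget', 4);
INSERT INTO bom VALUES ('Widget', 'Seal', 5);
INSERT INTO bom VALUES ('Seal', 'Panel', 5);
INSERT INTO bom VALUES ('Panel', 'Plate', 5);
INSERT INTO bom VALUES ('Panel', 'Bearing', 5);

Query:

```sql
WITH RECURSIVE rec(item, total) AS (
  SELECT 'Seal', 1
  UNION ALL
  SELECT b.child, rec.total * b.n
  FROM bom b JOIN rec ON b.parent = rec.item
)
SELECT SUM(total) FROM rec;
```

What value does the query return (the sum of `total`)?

Base: (Seal, total=1).
Iteration 1: components of {Seal} -> Panel = 1*5 = 5.
Iteration 2: components of {Panel} -> Bearing = 5*5 = 25, Plate = 5*5 = 25.
Iteration 3: no further components; recursion stops.
SUM(total) = 1 + 5 + 25 + 25 = 56.

56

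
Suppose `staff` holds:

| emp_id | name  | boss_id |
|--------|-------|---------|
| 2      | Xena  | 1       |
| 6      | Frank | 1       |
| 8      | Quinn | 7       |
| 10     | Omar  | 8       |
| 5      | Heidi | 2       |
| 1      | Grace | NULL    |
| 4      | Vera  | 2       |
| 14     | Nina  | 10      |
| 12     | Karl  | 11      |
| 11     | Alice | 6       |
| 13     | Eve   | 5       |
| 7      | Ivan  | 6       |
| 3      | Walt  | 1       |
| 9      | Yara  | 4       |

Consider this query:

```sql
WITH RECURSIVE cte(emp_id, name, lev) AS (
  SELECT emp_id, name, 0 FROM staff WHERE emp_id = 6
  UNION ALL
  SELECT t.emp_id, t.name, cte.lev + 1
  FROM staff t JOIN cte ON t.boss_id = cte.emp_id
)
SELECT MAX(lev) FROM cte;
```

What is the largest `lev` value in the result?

Base: emp_id=6 (Frank) at lev 0.
Iteration 1: rows with boss_id in {6} -> Ivan (id 7, lev 1), Alice (id 11, lev 1).
Iteration 2: rows with boss_id in {7,11} -> Quinn (id 8, lev 2), Karl (id 12, lev 2).
Iteration 3: rows with boss_id in {8,12} -> Omar (id 10, lev 3).
Iteration 4: rows with boss_id in {10} -> Nina (id 14, lev 4).
Iteration 5: no rows with boss_id in {14}; recursion stops.
lev values: 0, 1, 1, 2, 2, 3, 4; the maximum is 4.

4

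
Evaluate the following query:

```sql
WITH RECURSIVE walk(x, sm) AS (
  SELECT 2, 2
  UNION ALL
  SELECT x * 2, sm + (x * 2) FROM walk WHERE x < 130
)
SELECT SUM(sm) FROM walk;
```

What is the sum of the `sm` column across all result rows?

Base: x=2, sm=2.
Iteration 1: 2 < 130 holds -> x = 2 * 2 = 4, sm = 2 + 4 = 6.
Iteration 2: 4 < 130 holds -> x = 4 * 2 = 8, sm = 6 + 8 = 14.
Iteration 3: 8 < 130 holds -> x = 8 * 2 = 16, sm = 14 + 16 = 30.
Iteration 4: 16 < 130 holds -> x = 16 * 2 = 32, sm = 30 + 32 = 62.
Iteration 5: 32 < 130 holds -> x = 32 * 2 = 64, sm = 62 + 64 = 126.
Iteration 6: 64 < 130 holds -> x = 64 * 2 = 128, sm = 126 + 128 = 254.
Iteration 7: 128 < 130 holds -> x = 128 * 2 = 256, sm = 254 + 256 = 510.
Iteration 8: 256 < 130 fails; recursion stops.
SUM(sm) = 2 + 6 + 14 + 30 + 62 + 126 + 254 + 510 = 1004.

1004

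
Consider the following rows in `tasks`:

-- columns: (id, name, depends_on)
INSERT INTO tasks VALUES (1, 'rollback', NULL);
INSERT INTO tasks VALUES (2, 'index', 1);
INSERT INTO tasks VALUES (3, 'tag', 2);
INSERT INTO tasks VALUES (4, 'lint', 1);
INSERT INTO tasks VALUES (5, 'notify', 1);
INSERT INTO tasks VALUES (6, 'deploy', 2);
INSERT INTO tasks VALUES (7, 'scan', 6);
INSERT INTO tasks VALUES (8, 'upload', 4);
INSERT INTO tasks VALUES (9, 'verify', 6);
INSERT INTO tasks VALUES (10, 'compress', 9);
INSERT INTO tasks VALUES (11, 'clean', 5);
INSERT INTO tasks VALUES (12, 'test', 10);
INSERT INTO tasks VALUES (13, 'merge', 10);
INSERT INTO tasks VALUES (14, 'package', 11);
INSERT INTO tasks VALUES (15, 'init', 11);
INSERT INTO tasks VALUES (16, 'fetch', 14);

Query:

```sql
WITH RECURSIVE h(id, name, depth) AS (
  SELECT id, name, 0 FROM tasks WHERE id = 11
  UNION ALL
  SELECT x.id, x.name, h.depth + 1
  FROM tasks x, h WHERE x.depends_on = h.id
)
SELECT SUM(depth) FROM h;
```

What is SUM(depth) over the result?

4

Base: id=11 (clean) at depth 0.
Iteration 1: rows with depends_on in {11} -> package (id 14, depth 1), init (id 15, depth 1).
Iteration 2: rows with depends_on in {14,15} -> fetch (id 16, depth 2).
Iteration 3: no rows with depends_on in {16}; recursion stops.
SUM(depth) = 0 + 1 + 1 + 2 = 4.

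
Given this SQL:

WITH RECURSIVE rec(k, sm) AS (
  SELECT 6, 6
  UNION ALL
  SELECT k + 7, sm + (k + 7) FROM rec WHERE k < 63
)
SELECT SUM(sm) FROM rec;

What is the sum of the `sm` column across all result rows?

1485

Base: k=6, sm=6.
Iteration 1: 6 < 63 holds -> k = 6 + 7 = 13, sm = 6 + 13 = 19.
Iteration 2: 13 < 63 holds -> k = 13 + 7 = 20, sm = 19 + 20 = 39.
Iteration 3: 20 < 63 holds -> k = 20 + 7 = 27, sm = 39 + 27 = 66.
Iteration 4: 27 < 63 holds -> k = 27 + 7 = 34, sm = 66 + 34 = 100.
Iteration 5: 34 < 63 holds -> k = 34 + 7 = 41, sm = 100 + 41 = 141.
Iteration 6: 41 < 63 holds -> k = 41 + 7 = 48, sm = 141 + 48 = 189.
Iteration 7: 48 < 63 holds -> k = 48 + 7 = 55, sm = 189 + 55 = 244.
Iteration 8: 55 < 63 holds -> k = 55 + 7 = 62, sm = 244 + 62 = 306.
Iteration 9: 62 < 63 holds -> k = 62 + 7 = 69, sm = 306 + 69 = 375.
Iteration 10: 69 < 63 fails; recursion stops.
SUM(sm) = 6 + 19 + 39 + 66 + 100 + 141 + 189 + 244 + 306 + 375 = 1485.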